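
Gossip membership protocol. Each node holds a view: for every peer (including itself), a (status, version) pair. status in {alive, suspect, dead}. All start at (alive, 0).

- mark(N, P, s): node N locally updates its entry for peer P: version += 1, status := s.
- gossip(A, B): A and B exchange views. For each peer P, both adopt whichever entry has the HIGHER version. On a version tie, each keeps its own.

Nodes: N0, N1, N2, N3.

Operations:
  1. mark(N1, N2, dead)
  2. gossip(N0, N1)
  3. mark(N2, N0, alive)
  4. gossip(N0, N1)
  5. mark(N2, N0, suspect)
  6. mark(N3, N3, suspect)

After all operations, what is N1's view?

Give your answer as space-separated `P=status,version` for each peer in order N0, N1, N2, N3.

Op 1: N1 marks N2=dead -> (dead,v1)
Op 2: gossip N0<->N1 -> N0.N0=(alive,v0) N0.N1=(alive,v0) N0.N2=(dead,v1) N0.N3=(alive,v0) | N1.N0=(alive,v0) N1.N1=(alive,v0) N1.N2=(dead,v1) N1.N3=(alive,v0)
Op 3: N2 marks N0=alive -> (alive,v1)
Op 4: gossip N0<->N1 -> N0.N0=(alive,v0) N0.N1=(alive,v0) N0.N2=(dead,v1) N0.N3=(alive,v0) | N1.N0=(alive,v0) N1.N1=(alive,v0) N1.N2=(dead,v1) N1.N3=(alive,v0)
Op 5: N2 marks N0=suspect -> (suspect,v2)
Op 6: N3 marks N3=suspect -> (suspect,v1)

Answer: N0=alive,0 N1=alive,0 N2=dead,1 N3=alive,0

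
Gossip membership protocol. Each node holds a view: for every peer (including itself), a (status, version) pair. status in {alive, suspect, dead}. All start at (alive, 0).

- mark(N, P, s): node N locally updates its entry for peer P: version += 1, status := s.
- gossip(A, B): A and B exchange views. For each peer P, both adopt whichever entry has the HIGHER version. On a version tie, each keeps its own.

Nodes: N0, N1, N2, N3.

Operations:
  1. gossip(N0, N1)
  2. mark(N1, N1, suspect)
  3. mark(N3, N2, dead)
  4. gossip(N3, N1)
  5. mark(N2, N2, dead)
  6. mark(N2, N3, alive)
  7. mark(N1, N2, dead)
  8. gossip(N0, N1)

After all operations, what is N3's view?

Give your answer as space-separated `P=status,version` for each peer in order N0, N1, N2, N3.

Answer: N0=alive,0 N1=suspect,1 N2=dead,1 N3=alive,0

Derivation:
Op 1: gossip N0<->N1 -> N0.N0=(alive,v0) N0.N1=(alive,v0) N0.N2=(alive,v0) N0.N3=(alive,v0) | N1.N0=(alive,v0) N1.N1=(alive,v0) N1.N2=(alive,v0) N1.N3=(alive,v0)
Op 2: N1 marks N1=suspect -> (suspect,v1)
Op 3: N3 marks N2=dead -> (dead,v1)
Op 4: gossip N3<->N1 -> N3.N0=(alive,v0) N3.N1=(suspect,v1) N3.N2=(dead,v1) N3.N3=(alive,v0) | N1.N0=(alive,v0) N1.N1=(suspect,v1) N1.N2=(dead,v1) N1.N3=(alive,v0)
Op 5: N2 marks N2=dead -> (dead,v1)
Op 6: N2 marks N3=alive -> (alive,v1)
Op 7: N1 marks N2=dead -> (dead,v2)
Op 8: gossip N0<->N1 -> N0.N0=(alive,v0) N0.N1=(suspect,v1) N0.N2=(dead,v2) N0.N3=(alive,v0) | N1.N0=(alive,v0) N1.N1=(suspect,v1) N1.N2=(dead,v2) N1.N3=(alive,v0)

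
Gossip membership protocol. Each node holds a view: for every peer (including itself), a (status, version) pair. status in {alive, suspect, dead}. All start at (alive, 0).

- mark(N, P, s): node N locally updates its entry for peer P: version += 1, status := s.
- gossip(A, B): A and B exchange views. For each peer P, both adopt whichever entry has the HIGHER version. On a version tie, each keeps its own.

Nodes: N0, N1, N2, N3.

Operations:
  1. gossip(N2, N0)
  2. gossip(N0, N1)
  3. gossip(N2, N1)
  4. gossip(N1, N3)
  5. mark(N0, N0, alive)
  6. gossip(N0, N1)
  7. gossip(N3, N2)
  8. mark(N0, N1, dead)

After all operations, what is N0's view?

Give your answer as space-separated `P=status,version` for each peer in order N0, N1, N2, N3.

Answer: N0=alive,1 N1=dead,1 N2=alive,0 N3=alive,0

Derivation:
Op 1: gossip N2<->N0 -> N2.N0=(alive,v0) N2.N1=(alive,v0) N2.N2=(alive,v0) N2.N3=(alive,v0) | N0.N0=(alive,v0) N0.N1=(alive,v0) N0.N2=(alive,v0) N0.N3=(alive,v0)
Op 2: gossip N0<->N1 -> N0.N0=(alive,v0) N0.N1=(alive,v0) N0.N2=(alive,v0) N0.N3=(alive,v0) | N1.N0=(alive,v0) N1.N1=(alive,v0) N1.N2=(alive,v0) N1.N3=(alive,v0)
Op 3: gossip N2<->N1 -> N2.N0=(alive,v0) N2.N1=(alive,v0) N2.N2=(alive,v0) N2.N3=(alive,v0) | N1.N0=(alive,v0) N1.N1=(alive,v0) N1.N2=(alive,v0) N1.N3=(alive,v0)
Op 4: gossip N1<->N3 -> N1.N0=(alive,v0) N1.N1=(alive,v0) N1.N2=(alive,v0) N1.N3=(alive,v0) | N3.N0=(alive,v0) N3.N1=(alive,v0) N3.N2=(alive,v0) N3.N3=(alive,v0)
Op 5: N0 marks N0=alive -> (alive,v1)
Op 6: gossip N0<->N1 -> N0.N0=(alive,v1) N0.N1=(alive,v0) N0.N2=(alive,v0) N0.N3=(alive,v0) | N1.N0=(alive,v1) N1.N1=(alive,v0) N1.N2=(alive,v0) N1.N3=(alive,v0)
Op 7: gossip N3<->N2 -> N3.N0=(alive,v0) N3.N1=(alive,v0) N3.N2=(alive,v0) N3.N3=(alive,v0) | N2.N0=(alive,v0) N2.N1=(alive,v0) N2.N2=(alive,v0) N2.N3=(alive,v0)
Op 8: N0 marks N1=dead -> (dead,v1)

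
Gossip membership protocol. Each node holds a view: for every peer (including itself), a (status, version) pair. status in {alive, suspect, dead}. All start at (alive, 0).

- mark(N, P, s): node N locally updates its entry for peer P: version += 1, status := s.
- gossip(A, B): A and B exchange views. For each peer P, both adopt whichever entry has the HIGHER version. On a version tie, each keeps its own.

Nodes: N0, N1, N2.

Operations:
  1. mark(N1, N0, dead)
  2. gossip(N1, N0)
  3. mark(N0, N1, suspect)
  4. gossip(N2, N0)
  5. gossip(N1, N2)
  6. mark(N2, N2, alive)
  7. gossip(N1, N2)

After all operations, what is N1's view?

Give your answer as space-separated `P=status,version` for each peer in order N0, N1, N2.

Answer: N0=dead,1 N1=suspect,1 N2=alive,1

Derivation:
Op 1: N1 marks N0=dead -> (dead,v1)
Op 2: gossip N1<->N0 -> N1.N0=(dead,v1) N1.N1=(alive,v0) N1.N2=(alive,v0) | N0.N0=(dead,v1) N0.N1=(alive,v0) N0.N2=(alive,v0)
Op 3: N0 marks N1=suspect -> (suspect,v1)
Op 4: gossip N2<->N0 -> N2.N0=(dead,v1) N2.N1=(suspect,v1) N2.N2=(alive,v0) | N0.N0=(dead,v1) N0.N1=(suspect,v1) N0.N2=(alive,v0)
Op 5: gossip N1<->N2 -> N1.N0=(dead,v1) N1.N1=(suspect,v1) N1.N2=(alive,v0) | N2.N0=(dead,v1) N2.N1=(suspect,v1) N2.N2=(alive,v0)
Op 6: N2 marks N2=alive -> (alive,v1)
Op 7: gossip N1<->N2 -> N1.N0=(dead,v1) N1.N1=(suspect,v1) N1.N2=(alive,v1) | N2.N0=(dead,v1) N2.N1=(suspect,v1) N2.N2=(alive,v1)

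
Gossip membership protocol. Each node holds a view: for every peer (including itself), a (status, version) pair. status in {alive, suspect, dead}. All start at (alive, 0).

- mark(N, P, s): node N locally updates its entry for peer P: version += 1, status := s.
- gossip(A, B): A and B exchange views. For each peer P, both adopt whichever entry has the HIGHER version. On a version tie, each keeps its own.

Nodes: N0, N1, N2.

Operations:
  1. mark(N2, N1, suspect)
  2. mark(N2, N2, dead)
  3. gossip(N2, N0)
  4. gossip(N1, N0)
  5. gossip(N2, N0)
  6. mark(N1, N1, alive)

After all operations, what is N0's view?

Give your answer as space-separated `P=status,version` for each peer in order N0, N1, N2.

Op 1: N2 marks N1=suspect -> (suspect,v1)
Op 2: N2 marks N2=dead -> (dead,v1)
Op 3: gossip N2<->N0 -> N2.N0=(alive,v0) N2.N1=(suspect,v1) N2.N2=(dead,v1) | N0.N0=(alive,v0) N0.N1=(suspect,v1) N0.N2=(dead,v1)
Op 4: gossip N1<->N0 -> N1.N0=(alive,v0) N1.N1=(suspect,v1) N1.N2=(dead,v1) | N0.N0=(alive,v0) N0.N1=(suspect,v1) N0.N2=(dead,v1)
Op 5: gossip N2<->N0 -> N2.N0=(alive,v0) N2.N1=(suspect,v1) N2.N2=(dead,v1) | N0.N0=(alive,v0) N0.N1=(suspect,v1) N0.N2=(dead,v1)
Op 6: N1 marks N1=alive -> (alive,v2)

Answer: N0=alive,0 N1=suspect,1 N2=dead,1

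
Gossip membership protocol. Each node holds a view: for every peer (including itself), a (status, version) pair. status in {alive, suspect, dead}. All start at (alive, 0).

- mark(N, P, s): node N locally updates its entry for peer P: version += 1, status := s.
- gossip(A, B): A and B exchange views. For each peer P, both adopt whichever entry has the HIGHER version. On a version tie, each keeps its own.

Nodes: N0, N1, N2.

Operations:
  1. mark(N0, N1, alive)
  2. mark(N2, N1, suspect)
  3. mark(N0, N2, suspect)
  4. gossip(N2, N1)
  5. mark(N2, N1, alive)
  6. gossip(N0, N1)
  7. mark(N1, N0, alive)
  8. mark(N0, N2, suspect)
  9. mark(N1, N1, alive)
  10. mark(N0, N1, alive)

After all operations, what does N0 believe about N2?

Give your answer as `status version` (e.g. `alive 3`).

Op 1: N0 marks N1=alive -> (alive,v1)
Op 2: N2 marks N1=suspect -> (suspect,v1)
Op 3: N0 marks N2=suspect -> (suspect,v1)
Op 4: gossip N2<->N1 -> N2.N0=(alive,v0) N2.N1=(suspect,v1) N2.N2=(alive,v0) | N1.N0=(alive,v0) N1.N1=(suspect,v1) N1.N2=(alive,v0)
Op 5: N2 marks N1=alive -> (alive,v2)
Op 6: gossip N0<->N1 -> N0.N0=(alive,v0) N0.N1=(alive,v1) N0.N2=(suspect,v1) | N1.N0=(alive,v0) N1.N1=(suspect,v1) N1.N2=(suspect,v1)
Op 7: N1 marks N0=alive -> (alive,v1)
Op 8: N0 marks N2=suspect -> (suspect,v2)
Op 9: N1 marks N1=alive -> (alive,v2)
Op 10: N0 marks N1=alive -> (alive,v2)

Answer: suspect 2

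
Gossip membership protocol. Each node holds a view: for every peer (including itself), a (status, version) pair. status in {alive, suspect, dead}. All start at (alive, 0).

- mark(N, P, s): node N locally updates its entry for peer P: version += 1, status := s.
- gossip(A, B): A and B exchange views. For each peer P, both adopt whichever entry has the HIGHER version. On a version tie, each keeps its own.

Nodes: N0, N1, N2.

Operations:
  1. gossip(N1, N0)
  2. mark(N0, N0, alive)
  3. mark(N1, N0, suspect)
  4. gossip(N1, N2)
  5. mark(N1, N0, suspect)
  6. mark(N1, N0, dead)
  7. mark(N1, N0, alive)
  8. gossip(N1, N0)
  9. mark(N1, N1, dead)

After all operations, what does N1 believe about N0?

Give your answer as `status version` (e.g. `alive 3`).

Answer: alive 4

Derivation:
Op 1: gossip N1<->N0 -> N1.N0=(alive,v0) N1.N1=(alive,v0) N1.N2=(alive,v0) | N0.N0=(alive,v0) N0.N1=(alive,v0) N0.N2=(alive,v0)
Op 2: N0 marks N0=alive -> (alive,v1)
Op 3: N1 marks N0=suspect -> (suspect,v1)
Op 4: gossip N1<->N2 -> N1.N0=(suspect,v1) N1.N1=(alive,v0) N1.N2=(alive,v0) | N2.N0=(suspect,v1) N2.N1=(alive,v0) N2.N2=(alive,v0)
Op 5: N1 marks N0=suspect -> (suspect,v2)
Op 6: N1 marks N0=dead -> (dead,v3)
Op 7: N1 marks N0=alive -> (alive,v4)
Op 8: gossip N1<->N0 -> N1.N0=(alive,v4) N1.N1=(alive,v0) N1.N2=(alive,v0) | N0.N0=(alive,v4) N0.N1=(alive,v0) N0.N2=(alive,v0)
Op 9: N1 marks N1=dead -> (dead,v1)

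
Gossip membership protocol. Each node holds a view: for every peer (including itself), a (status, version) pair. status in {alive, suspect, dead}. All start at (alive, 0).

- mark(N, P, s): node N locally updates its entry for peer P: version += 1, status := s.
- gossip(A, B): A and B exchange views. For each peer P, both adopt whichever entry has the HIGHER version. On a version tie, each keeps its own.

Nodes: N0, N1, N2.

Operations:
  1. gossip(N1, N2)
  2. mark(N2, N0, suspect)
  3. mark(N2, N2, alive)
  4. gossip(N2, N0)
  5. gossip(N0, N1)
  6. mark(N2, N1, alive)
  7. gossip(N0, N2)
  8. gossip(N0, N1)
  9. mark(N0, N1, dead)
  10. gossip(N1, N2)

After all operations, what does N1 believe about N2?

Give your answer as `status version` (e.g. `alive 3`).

Op 1: gossip N1<->N2 -> N1.N0=(alive,v0) N1.N1=(alive,v0) N1.N2=(alive,v0) | N2.N0=(alive,v0) N2.N1=(alive,v0) N2.N2=(alive,v0)
Op 2: N2 marks N0=suspect -> (suspect,v1)
Op 3: N2 marks N2=alive -> (alive,v1)
Op 4: gossip N2<->N0 -> N2.N0=(suspect,v1) N2.N1=(alive,v0) N2.N2=(alive,v1) | N0.N0=(suspect,v1) N0.N1=(alive,v0) N0.N2=(alive,v1)
Op 5: gossip N0<->N1 -> N0.N0=(suspect,v1) N0.N1=(alive,v0) N0.N2=(alive,v1) | N1.N0=(suspect,v1) N1.N1=(alive,v0) N1.N2=(alive,v1)
Op 6: N2 marks N1=alive -> (alive,v1)
Op 7: gossip N0<->N2 -> N0.N0=(suspect,v1) N0.N1=(alive,v1) N0.N2=(alive,v1) | N2.N0=(suspect,v1) N2.N1=(alive,v1) N2.N2=(alive,v1)
Op 8: gossip N0<->N1 -> N0.N0=(suspect,v1) N0.N1=(alive,v1) N0.N2=(alive,v1) | N1.N0=(suspect,v1) N1.N1=(alive,v1) N1.N2=(alive,v1)
Op 9: N0 marks N1=dead -> (dead,v2)
Op 10: gossip N1<->N2 -> N1.N0=(suspect,v1) N1.N1=(alive,v1) N1.N2=(alive,v1) | N2.N0=(suspect,v1) N2.N1=(alive,v1) N2.N2=(alive,v1)

Answer: alive 1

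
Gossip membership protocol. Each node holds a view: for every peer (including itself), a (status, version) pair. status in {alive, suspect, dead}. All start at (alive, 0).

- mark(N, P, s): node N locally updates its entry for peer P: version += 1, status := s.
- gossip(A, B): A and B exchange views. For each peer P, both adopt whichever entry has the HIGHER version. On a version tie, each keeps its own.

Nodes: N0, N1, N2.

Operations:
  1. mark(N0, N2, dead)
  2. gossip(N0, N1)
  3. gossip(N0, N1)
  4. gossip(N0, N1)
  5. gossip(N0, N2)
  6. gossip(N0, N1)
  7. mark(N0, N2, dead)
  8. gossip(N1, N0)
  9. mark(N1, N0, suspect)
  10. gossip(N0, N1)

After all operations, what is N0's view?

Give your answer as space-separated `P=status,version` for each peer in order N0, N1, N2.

Answer: N0=suspect,1 N1=alive,0 N2=dead,2

Derivation:
Op 1: N0 marks N2=dead -> (dead,v1)
Op 2: gossip N0<->N1 -> N0.N0=(alive,v0) N0.N1=(alive,v0) N0.N2=(dead,v1) | N1.N0=(alive,v0) N1.N1=(alive,v0) N1.N2=(dead,v1)
Op 3: gossip N0<->N1 -> N0.N0=(alive,v0) N0.N1=(alive,v0) N0.N2=(dead,v1) | N1.N0=(alive,v0) N1.N1=(alive,v0) N1.N2=(dead,v1)
Op 4: gossip N0<->N1 -> N0.N0=(alive,v0) N0.N1=(alive,v0) N0.N2=(dead,v1) | N1.N0=(alive,v0) N1.N1=(alive,v0) N1.N2=(dead,v1)
Op 5: gossip N0<->N2 -> N0.N0=(alive,v0) N0.N1=(alive,v0) N0.N2=(dead,v1) | N2.N0=(alive,v0) N2.N1=(alive,v0) N2.N2=(dead,v1)
Op 6: gossip N0<->N1 -> N0.N0=(alive,v0) N0.N1=(alive,v0) N0.N2=(dead,v1) | N1.N0=(alive,v0) N1.N1=(alive,v0) N1.N2=(dead,v1)
Op 7: N0 marks N2=dead -> (dead,v2)
Op 8: gossip N1<->N0 -> N1.N0=(alive,v0) N1.N1=(alive,v0) N1.N2=(dead,v2) | N0.N0=(alive,v0) N0.N1=(alive,v0) N0.N2=(dead,v2)
Op 9: N1 marks N0=suspect -> (suspect,v1)
Op 10: gossip N0<->N1 -> N0.N0=(suspect,v1) N0.N1=(alive,v0) N0.N2=(dead,v2) | N1.N0=(suspect,v1) N1.N1=(alive,v0) N1.N2=(dead,v2)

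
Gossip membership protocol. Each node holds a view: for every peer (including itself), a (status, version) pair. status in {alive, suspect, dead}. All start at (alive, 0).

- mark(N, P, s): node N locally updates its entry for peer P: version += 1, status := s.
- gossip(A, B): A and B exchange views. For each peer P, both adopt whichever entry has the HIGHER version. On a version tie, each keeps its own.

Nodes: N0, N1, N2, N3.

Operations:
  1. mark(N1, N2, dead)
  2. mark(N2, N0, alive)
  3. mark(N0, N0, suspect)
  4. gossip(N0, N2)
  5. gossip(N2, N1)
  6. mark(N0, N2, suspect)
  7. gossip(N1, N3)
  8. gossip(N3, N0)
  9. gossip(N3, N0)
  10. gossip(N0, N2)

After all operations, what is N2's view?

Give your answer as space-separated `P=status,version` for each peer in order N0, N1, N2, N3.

Answer: N0=alive,1 N1=alive,0 N2=dead,1 N3=alive,0

Derivation:
Op 1: N1 marks N2=dead -> (dead,v1)
Op 2: N2 marks N0=alive -> (alive,v1)
Op 3: N0 marks N0=suspect -> (suspect,v1)
Op 4: gossip N0<->N2 -> N0.N0=(suspect,v1) N0.N1=(alive,v0) N0.N2=(alive,v0) N0.N3=(alive,v0) | N2.N0=(alive,v1) N2.N1=(alive,v0) N2.N2=(alive,v0) N2.N3=(alive,v0)
Op 5: gossip N2<->N1 -> N2.N0=(alive,v1) N2.N1=(alive,v0) N2.N2=(dead,v1) N2.N3=(alive,v0) | N1.N0=(alive,v1) N1.N1=(alive,v0) N1.N2=(dead,v1) N1.N3=(alive,v0)
Op 6: N0 marks N2=suspect -> (suspect,v1)
Op 7: gossip N1<->N3 -> N1.N0=(alive,v1) N1.N1=(alive,v0) N1.N2=(dead,v1) N1.N3=(alive,v0) | N3.N0=(alive,v1) N3.N1=(alive,v0) N3.N2=(dead,v1) N3.N3=(alive,v0)
Op 8: gossip N3<->N0 -> N3.N0=(alive,v1) N3.N1=(alive,v0) N3.N2=(dead,v1) N3.N3=(alive,v0) | N0.N0=(suspect,v1) N0.N1=(alive,v0) N0.N2=(suspect,v1) N0.N3=(alive,v0)
Op 9: gossip N3<->N0 -> N3.N0=(alive,v1) N3.N1=(alive,v0) N3.N2=(dead,v1) N3.N3=(alive,v0) | N0.N0=(suspect,v1) N0.N1=(alive,v0) N0.N2=(suspect,v1) N0.N3=(alive,v0)
Op 10: gossip N0<->N2 -> N0.N0=(suspect,v1) N0.N1=(alive,v0) N0.N2=(suspect,v1) N0.N3=(alive,v0) | N2.N0=(alive,v1) N2.N1=(alive,v0) N2.N2=(dead,v1) N2.N3=(alive,v0)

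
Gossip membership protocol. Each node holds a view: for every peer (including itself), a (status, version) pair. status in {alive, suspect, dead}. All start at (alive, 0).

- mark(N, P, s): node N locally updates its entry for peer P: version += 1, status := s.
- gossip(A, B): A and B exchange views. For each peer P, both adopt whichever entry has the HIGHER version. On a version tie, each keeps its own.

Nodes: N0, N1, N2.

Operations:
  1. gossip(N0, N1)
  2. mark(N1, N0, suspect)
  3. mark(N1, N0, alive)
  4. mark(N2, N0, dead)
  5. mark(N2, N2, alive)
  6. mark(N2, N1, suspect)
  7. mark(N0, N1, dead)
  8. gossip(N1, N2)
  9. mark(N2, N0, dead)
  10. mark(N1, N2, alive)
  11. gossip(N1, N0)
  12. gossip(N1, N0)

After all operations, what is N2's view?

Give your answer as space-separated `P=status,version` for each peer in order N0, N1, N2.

Op 1: gossip N0<->N1 -> N0.N0=(alive,v0) N0.N1=(alive,v0) N0.N2=(alive,v0) | N1.N0=(alive,v0) N1.N1=(alive,v0) N1.N2=(alive,v0)
Op 2: N1 marks N0=suspect -> (suspect,v1)
Op 3: N1 marks N0=alive -> (alive,v2)
Op 4: N2 marks N0=dead -> (dead,v1)
Op 5: N2 marks N2=alive -> (alive,v1)
Op 6: N2 marks N1=suspect -> (suspect,v1)
Op 7: N0 marks N1=dead -> (dead,v1)
Op 8: gossip N1<->N2 -> N1.N0=(alive,v2) N1.N1=(suspect,v1) N1.N2=(alive,v1) | N2.N0=(alive,v2) N2.N1=(suspect,v1) N2.N2=(alive,v1)
Op 9: N2 marks N0=dead -> (dead,v3)
Op 10: N1 marks N2=alive -> (alive,v2)
Op 11: gossip N1<->N0 -> N1.N0=(alive,v2) N1.N1=(suspect,v1) N1.N2=(alive,v2) | N0.N0=(alive,v2) N0.N1=(dead,v1) N0.N2=(alive,v2)
Op 12: gossip N1<->N0 -> N1.N0=(alive,v2) N1.N1=(suspect,v1) N1.N2=(alive,v2) | N0.N0=(alive,v2) N0.N1=(dead,v1) N0.N2=(alive,v2)

Answer: N0=dead,3 N1=suspect,1 N2=alive,1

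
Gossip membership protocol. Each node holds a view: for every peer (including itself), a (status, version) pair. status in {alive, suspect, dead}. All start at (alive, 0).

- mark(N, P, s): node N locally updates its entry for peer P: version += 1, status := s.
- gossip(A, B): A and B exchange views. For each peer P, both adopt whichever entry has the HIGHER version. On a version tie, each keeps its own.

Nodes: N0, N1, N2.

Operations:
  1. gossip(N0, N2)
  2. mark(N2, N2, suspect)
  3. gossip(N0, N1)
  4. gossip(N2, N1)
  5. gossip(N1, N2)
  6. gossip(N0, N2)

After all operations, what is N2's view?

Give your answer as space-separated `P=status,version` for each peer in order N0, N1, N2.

Answer: N0=alive,0 N1=alive,0 N2=suspect,1

Derivation:
Op 1: gossip N0<->N2 -> N0.N0=(alive,v0) N0.N1=(alive,v0) N0.N2=(alive,v0) | N2.N0=(alive,v0) N2.N1=(alive,v0) N2.N2=(alive,v0)
Op 2: N2 marks N2=suspect -> (suspect,v1)
Op 3: gossip N0<->N1 -> N0.N0=(alive,v0) N0.N1=(alive,v0) N0.N2=(alive,v0) | N1.N0=(alive,v0) N1.N1=(alive,v0) N1.N2=(alive,v0)
Op 4: gossip N2<->N1 -> N2.N0=(alive,v0) N2.N1=(alive,v0) N2.N2=(suspect,v1) | N1.N0=(alive,v0) N1.N1=(alive,v0) N1.N2=(suspect,v1)
Op 5: gossip N1<->N2 -> N1.N0=(alive,v0) N1.N1=(alive,v0) N1.N2=(suspect,v1) | N2.N0=(alive,v0) N2.N1=(alive,v0) N2.N2=(suspect,v1)
Op 6: gossip N0<->N2 -> N0.N0=(alive,v0) N0.N1=(alive,v0) N0.N2=(suspect,v1) | N2.N0=(alive,v0) N2.N1=(alive,v0) N2.N2=(suspect,v1)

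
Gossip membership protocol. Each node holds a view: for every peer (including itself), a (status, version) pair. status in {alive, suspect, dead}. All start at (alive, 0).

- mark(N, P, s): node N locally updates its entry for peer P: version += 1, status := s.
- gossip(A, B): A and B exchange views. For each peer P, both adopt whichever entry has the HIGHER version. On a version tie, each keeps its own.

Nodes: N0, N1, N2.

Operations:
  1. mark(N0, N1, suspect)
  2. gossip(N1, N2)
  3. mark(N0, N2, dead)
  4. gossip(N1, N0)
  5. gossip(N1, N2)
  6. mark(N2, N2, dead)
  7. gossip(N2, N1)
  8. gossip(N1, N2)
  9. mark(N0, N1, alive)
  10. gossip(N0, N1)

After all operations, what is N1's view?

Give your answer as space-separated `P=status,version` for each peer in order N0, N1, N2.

Op 1: N0 marks N1=suspect -> (suspect,v1)
Op 2: gossip N1<->N2 -> N1.N0=(alive,v0) N1.N1=(alive,v0) N1.N2=(alive,v0) | N2.N0=(alive,v0) N2.N1=(alive,v0) N2.N2=(alive,v0)
Op 3: N0 marks N2=dead -> (dead,v1)
Op 4: gossip N1<->N0 -> N1.N0=(alive,v0) N1.N1=(suspect,v1) N1.N2=(dead,v1) | N0.N0=(alive,v0) N0.N1=(suspect,v1) N0.N2=(dead,v1)
Op 5: gossip N1<->N2 -> N1.N0=(alive,v0) N1.N1=(suspect,v1) N1.N2=(dead,v1) | N2.N0=(alive,v0) N2.N1=(suspect,v1) N2.N2=(dead,v1)
Op 6: N2 marks N2=dead -> (dead,v2)
Op 7: gossip N2<->N1 -> N2.N0=(alive,v0) N2.N1=(suspect,v1) N2.N2=(dead,v2) | N1.N0=(alive,v0) N1.N1=(suspect,v1) N1.N2=(dead,v2)
Op 8: gossip N1<->N2 -> N1.N0=(alive,v0) N1.N1=(suspect,v1) N1.N2=(dead,v2) | N2.N0=(alive,v0) N2.N1=(suspect,v1) N2.N2=(dead,v2)
Op 9: N0 marks N1=alive -> (alive,v2)
Op 10: gossip N0<->N1 -> N0.N0=(alive,v0) N0.N1=(alive,v2) N0.N2=(dead,v2) | N1.N0=(alive,v0) N1.N1=(alive,v2) N1.N2=(dead,v2)

Answer: N0=alive,0 N1=alive,2 N2=dead,2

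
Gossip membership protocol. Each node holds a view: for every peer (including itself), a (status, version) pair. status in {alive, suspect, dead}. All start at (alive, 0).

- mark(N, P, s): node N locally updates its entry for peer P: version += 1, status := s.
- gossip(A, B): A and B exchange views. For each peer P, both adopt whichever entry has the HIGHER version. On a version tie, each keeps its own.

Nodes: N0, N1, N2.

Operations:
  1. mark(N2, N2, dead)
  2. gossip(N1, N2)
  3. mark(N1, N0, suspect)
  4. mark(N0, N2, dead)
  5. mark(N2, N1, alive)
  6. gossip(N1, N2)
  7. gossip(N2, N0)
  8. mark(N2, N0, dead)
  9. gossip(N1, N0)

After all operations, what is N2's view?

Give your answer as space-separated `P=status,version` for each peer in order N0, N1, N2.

Answer: N0=dead,2 N1=alive,1 N2=dead,1

Derivation:
Op 1: N2 marks N2=dead -> (dead,v1)
Op 2: gossip N1<->N2 -> N1.N0=(alive,v0) N1.N1=(alive,v0) N1.N2=(dead,v1) | N2.N0=(alive,v0) N2.N1=(alive,v0) N2.N2=(dead,v1)
Op 3: N1 marks N0=suspect -> (suspect,v1)
Op 4: N0 marks N2=dead -> (dead,v1)
Op 5: N2 marks N1=alive -> (alive,v1)
Op 6: gossip N1<->N2 -> N1.N0=(suspect,v1) N1.N1=(alive,v1) N1.N2=(dead,v1) | N2.N0=(suspect,v1) N2.N1=(alive,v1) N2.N2=(dead,v1)
Op 7: gossip N2<->N0 -> N2.N0=(suspect,v1) N2.N1=(alive,v1) N2.N2=(dead,v1) | N0.N0=(suspect,v1) N0.N1=(alive,v1) N0.N2=(dead,v1)
Op 8: N2 marks N0=dead -> (dead,v2)
Op 9: gossip N1<->N0 -> N1.N0=(suspect,v1) N1.N1=(alive,v1) N1.N2=(dead,v1) | N0.N0=(suspect,v1) N0.N1=(alive,v1) N0.N2=(dead,v1)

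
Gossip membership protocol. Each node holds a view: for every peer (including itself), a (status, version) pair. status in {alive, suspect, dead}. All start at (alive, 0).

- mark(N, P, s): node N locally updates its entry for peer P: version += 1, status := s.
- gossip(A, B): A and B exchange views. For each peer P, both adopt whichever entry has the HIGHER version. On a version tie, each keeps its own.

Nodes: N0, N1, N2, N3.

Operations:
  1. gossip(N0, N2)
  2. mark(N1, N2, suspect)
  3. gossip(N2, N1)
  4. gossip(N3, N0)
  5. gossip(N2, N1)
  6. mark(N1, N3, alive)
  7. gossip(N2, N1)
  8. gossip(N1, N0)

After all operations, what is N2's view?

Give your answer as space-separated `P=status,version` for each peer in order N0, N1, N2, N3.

Op 1: gossip N0<->N2 -> N0.N0=(alive,v0) N0.N1=(alive,v0) N0.N2=(alive,v0) N0.N3=(alive,v0) | N2.N0=(alive,v0) N2.N1=(alive,v0) N2.N2=(alive,v0) N2.N3=(alive,v0)
Op 2: N1 marks N2=suspect -> (suspect,v1)
Op 3: gossip N2<->N1 -> N2.N0=(alive,v0) N2.N1=(alive,v0) N2.N2=(suspect,v1) N2.N3=(alive,v0) | N1.N0=(alive,v0) N1.N1=(alive,v0) N1.N2=(suspect,v1) N1.N3=(alive,v0)
Op 4: gossip N3<->N0 -> N3.N0=(alive,v0) N3.N1=(alive,v0) N3.N2=(alive,v0) N3.N3=(alive,v0) | N0.N0=(alive,v0) N0.N1=(alive,v0) N0.N2=(alive,v0) N0.N3=(alive,v0)
Op 5: gossip N2<->N1 -> N2.N0=(alive,v0) N2.N1=(alive,v0) N2.N2=(suspect,v1) N2.N3=(alive,v0) | N1.N0=(alive,v0) N1.N1=(alive,v0) N1.N2=(suspect,v1) N1.N3=(alive,v0)
Op 6: N1 marks N3=alive -> (alive,v1)
Op 7: gossip N2<->N1 -> N2.N0=(alive,v0) N2.N1=(alive,v0) N2.N2=(suspect,v1) N2.N3=(alive,v1) | N1.N0=(alive,v0) N1.N1=(alive,v0) N1.N2=(suspect,v1) N1.N3=(alive,v1)
Op 8: gossip N1<->N0 -> N1.N0=(alive,v0) N1.N1=(alive,v0) N1.N2=(suspect,v1) N1.N3=(alive,v1) | N0.N0=(alive,v0) N0.N1=(alive,v0) N0.N2=(suspect,v1) N0.N3=(alive,v1)

Answer: N0=alive,0 N1=alive,0 N2=suspect,1 N3=alive,1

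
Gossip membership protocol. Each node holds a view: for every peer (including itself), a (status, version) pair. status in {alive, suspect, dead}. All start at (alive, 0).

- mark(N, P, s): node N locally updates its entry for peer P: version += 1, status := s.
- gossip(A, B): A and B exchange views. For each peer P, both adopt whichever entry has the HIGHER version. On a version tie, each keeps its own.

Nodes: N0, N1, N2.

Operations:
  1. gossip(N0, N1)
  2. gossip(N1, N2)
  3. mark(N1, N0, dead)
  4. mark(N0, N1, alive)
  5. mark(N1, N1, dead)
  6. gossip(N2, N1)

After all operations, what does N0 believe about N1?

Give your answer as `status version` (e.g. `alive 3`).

Op 1: gossip N0<->N1 -> N0.N0=(alive,v0) N0.N1=(alive,v0) N0.N2=(alive,v0) | N1.N0=(alive,v0) N1.N1=(alive,v0) N1.N2=(alive,v0)
Op 2: gossip N1<->N2 -> N1.N0=(alive,v0) N1.N1=(alive,v0) N1.N2=(alive,v0) | N2.N0=(alive,v0) N2.N1=(alive,v0) N2.N2=(alive,v0)
Op 3: N1 marks N0=dead -> (dead,v1)
Op 4: N0 marks N1=alive -> (alive,v1)
Op 5: N1 marks N1=dead -> (dead,v1)
Op 6: gossip N2<->N1 -> N2.N0=(dead,v1) N2.N1=(dead,v1) N2.N2=(alive,v0) | N1.N0=(dead,v1) N1.N1=(dead,v1) N1.N2=(alive,v0)

Answer: alive 1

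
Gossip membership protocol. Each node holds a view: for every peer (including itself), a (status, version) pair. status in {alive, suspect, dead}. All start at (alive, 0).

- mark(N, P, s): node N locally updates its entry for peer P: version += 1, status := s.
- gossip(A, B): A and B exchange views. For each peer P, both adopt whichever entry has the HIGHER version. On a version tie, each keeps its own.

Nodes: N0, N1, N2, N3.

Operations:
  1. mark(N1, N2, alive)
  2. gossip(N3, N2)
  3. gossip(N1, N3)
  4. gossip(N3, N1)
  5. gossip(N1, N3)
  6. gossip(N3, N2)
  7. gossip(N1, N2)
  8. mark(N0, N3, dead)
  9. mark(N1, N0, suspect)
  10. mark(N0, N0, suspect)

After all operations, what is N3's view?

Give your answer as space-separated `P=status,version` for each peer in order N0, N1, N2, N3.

Op 1: N1 marks N2=alive -> (alive,v1)
Op 2: gossip N3<->N2 -> N3.N0=(alive,v0) N3.N1=(alive,v0) N3.N2=(alive,v0) N3.N3=(alive,v0) | N2.N0=(alive,v0) N2.N1=(alive,v0) N2.N2=(alive,v0) N2.N3=(alive,v0)
Op 3: gossip N1<->N3 -> N1.N0=(alive,v0) N1.N1=(alive,v0) N1.N2=(alive,v1) N1.N3=(alive,v0) | N3.N0=(alive,v0) N3.N1=(alive,v0) N3.N2=(alive,v1) N3.N3=(alive,v0)
Op 4: gossip N3<->N1 -> N3.N0=(alive,v0) N3.N1=(alive,v0) N3.N2=(alive,v1) N3.N3=(alive,v0) | N1.N0=(alive,v0) N1.N1=(alive,v0) N1.N2=(alive,v1) N1.N3=(alive,v0)
Op 5: gossip N1<->N3 -> N1.N0=(alive,v0) N1.N1=(alive,v0) N1.N2=(alive,v1) N1.N3=(alive,v0) | N3.N0=(alive,v0) N3.N1=(alive,v0) N3.N2=(alive,v1) N3.N3=(alive,v0)
Op 6: gossip N3<->N2 -> N3.N0=(alive,v0) N3.N1=(alive,v0) N3.N2=(alive,v1) N3.N3=(alive,v0) | N2.N0=(alive,v0) N2.N1=(alive,v0) N2.N2=(alive,v1) N2.N3=(alive,v0)
Op 7: gossip N1<->N2 -> N1.N0=(alive,v0) N1.N1=(alive,v0) N1.N2=(alive,v1) N1.N3=(alive,v0) | N2.N0=(alive,v0) N2.N1=(alive,v0) N2.N2=(alive,v1) N2.N3=(alive,v0)
Op 8: N0 marks N3=dead -> (dead,v1)
Op 9: N1 marks N0=suspect -> (suspect,v1)
Op 10: N0 marks N0=suspect -> (suspect,v1)

Answer: N0=alive,0 N1=alive,0 N2=alive,1 N3=alive,0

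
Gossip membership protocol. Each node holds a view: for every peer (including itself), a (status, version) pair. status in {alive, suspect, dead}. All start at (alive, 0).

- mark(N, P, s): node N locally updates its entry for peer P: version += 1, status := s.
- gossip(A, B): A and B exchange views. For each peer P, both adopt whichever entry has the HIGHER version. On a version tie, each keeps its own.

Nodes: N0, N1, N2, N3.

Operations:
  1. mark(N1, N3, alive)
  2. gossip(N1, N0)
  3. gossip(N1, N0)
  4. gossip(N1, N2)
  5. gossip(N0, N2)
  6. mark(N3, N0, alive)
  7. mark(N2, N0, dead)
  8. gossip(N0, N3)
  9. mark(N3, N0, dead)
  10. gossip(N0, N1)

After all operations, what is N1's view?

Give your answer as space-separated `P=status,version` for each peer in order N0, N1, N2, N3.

Answer: N0=alive,1 N1=alive,0 N2=alive,0 N3=alive,1

Derivation:
Op 1: N1 marks N3=alive -> (alive,v1)
Op 2: gossip N1<->N0 -> N1.N0=(alive,v0) N1.N1=(alive,v0) N1.N2=(alive,v0) N1.N3=(alive,v1) | N0.N0=(alive,v0) N0.N1=(alive,v0) N0.N2=(alive,v0) N0.N3=(alive,v1)
Op 3: gossip N1<->N0 -> N1.N0=(alive,v0) N1.N1=(alive,v0) N1.N2=(alive,v0) N1.N3=(alive,v1) | N0.N0=(alive,v0) N0.N1=(alive,v0) N0.N2=(alive,v0) N0.N3=(alive,v1)
Op 4: gossip N1<->N2 -> N1.N0=(alive,v0) N1.N1=(alive,v0) N1.N2=(alive,v0) N1.N3=(alive,v1) | N2.N0=(alive,v0) N2.N1=(alive,v0) N2.N2=(alive,v0) N2.N3=(alive,v1)
Op 5: gossip N0<->N2 -> N0.N0=(alive,v0) N0.N1=(alive,v0) N0.N2=(alive,v0) N0.N3=(alive,v1) | N2.N0=(alive,v0) N2.N1=(alive,v0) N2.N2=(alive,v0) N2.N3=(alive,v1)
Op 6: N3 marks N0=alive -> (alive,v1)
Op 7: N2 marks N0=dead -> (dead,v1)
Op 8: gossip N0<->N3 -> N0.N0=(alive,v1) N0.N1=(alive,v0) N0.N2=(alive,v0) N0.N3=(alive,v1) | N3.N0=(alive,v1) N3.N1=(alive,v0) N3.N2=(alive,v0) N3.N3=(alive,v1)
Op 9: N3 marks N0=dead -> (dead,v2)
Op 10: gossip N0<->N1 -> N0.N0=(alive,v1) N0.N1=(alive,v0) N0.N2=(alive,v0) N0.N3=(alive,v1) | N1.N0=(alive,v1) N1.N1=(alive,v0) N1.N2=(alive,v0) N1.N3=(alive,v1)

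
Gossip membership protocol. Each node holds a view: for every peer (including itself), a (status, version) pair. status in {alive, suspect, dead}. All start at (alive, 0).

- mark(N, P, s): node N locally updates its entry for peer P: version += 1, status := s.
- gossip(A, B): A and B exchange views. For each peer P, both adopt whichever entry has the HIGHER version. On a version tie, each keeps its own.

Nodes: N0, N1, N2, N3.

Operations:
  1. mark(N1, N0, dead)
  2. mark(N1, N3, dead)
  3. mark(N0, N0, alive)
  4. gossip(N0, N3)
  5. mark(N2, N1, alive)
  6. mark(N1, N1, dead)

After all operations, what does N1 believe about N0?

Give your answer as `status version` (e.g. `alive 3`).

Answer: dead 1

Derivation:
Op 1: N1 marks N0=dead -> (dead,v1)
Op 2: N1 marks N3=dead -> (dead,v1)
Op 3: N0 marks N0=alive -> (alive,v1)
Op 4: gossip N0<->N3 -> N0.N0=(alive,v1) N0.N1=(alive,v0) N0.N2=(alive,v0) N0.N3=(alive,v0) | N3.N0=(alive,v1) N3.N1=(alive,v0) N3.N2=(alive,v0) N3.N3=(alive,v0)
Op 5: N2 marks N1=alive -> (alive,v1)
Op 6: N1 marks N1=dead -> (dead,v1)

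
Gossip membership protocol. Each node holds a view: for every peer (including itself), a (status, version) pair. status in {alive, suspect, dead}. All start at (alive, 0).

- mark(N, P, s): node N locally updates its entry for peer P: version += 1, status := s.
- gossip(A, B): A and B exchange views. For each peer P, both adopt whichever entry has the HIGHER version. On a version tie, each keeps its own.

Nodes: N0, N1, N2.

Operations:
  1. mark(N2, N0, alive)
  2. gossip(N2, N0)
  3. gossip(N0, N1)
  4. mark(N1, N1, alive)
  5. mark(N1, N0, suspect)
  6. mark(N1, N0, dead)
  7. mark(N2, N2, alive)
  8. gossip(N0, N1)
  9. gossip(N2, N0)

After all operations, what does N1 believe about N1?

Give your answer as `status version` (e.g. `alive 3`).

Op 1: N2 marks N0=alive -> (alive,v1)
Op 2: gossip N2<->N0 -> N2.N0=(alive,v1) N2.N1=(alive,v0) N2.N2=(alive,v0) | N0.N0=(alive,v1) N0.N1=(alive,v0) N0.N2=(alive,v0)
Op 3: gossip N0<->N1 -> N0.N0=(alive,v1) N0.N1=(alive,v0) N0.N2=(alive,v0) | N1.N0=(alive,v1) N1.N1=(alive,v0) N1.N2=(alive,v0)
Op 4: N1 marks N1=alive -> (alive,v1)
Op 5: N1 marks N0=suspect -> (suspect,v2)
Op 6: N1 marks N0=dead -> (dead,v3)
Op 7: N2 marks N2=alive -> (alive,v1)
Op 8: gossip N0<->N1 -> N0.N0=(dead,v3) N0.N1=(alive,v1) N0.N2=(alive,v0) | N1.N0=(dead,v3) N1.N1=(alive,v1) N1.N2=(alive,v0)
Op 9: gossip N2<->N0 -> N2.N0=(dead,v3) N2.N1=(alive,v1) N2.N2=(alive,v1) | N0.N0=(dead,v3) N0.N1=(alive,v1) N0.N2=(alive,v1)

Answer: alive 1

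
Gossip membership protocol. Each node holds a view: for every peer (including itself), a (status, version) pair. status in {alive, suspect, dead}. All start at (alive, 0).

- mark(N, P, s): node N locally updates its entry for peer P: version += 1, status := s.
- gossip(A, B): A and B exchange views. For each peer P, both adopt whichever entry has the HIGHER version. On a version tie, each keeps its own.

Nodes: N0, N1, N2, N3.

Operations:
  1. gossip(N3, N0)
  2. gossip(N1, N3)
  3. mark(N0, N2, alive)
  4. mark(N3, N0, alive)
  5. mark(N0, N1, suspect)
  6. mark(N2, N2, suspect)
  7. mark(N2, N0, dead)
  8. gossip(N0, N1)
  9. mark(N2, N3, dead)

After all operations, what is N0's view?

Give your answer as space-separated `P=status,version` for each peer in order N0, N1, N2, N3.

Answer: N0=alive,0 N1=suspect,1 N2=alive,1 N3=alive,0

Derivation:
Op 1: gossip N3<->N0 -> N3.N0=(alive,v0) N3.N1=(alive,v0) N3.N2=(alive,v0) N3.N3=(alive,v0) | N0.N0=(alive,v0) N0.N1=(alive,v0) N0.N2=(alive,v0) N0.N3=(alive,v0)
Op 2: gossip N1<->N3 -> N1.N0=(alive,v0) N1.N1=(alive,v0) N1.N2=(alive,v0) N1.N3=(alive,v0) | N3.N0=(alive,v0) N3.N1=(alive,v0) N3.N2=(alive,v0) N3.N3=(alive,v0)
Op 3: N0 marks N2=alive -> (alive,v1)
Op 4: N3 marks N0=alive -> (alive,v1)
Op 5: N0 marks N1=suspect -> (suspect,v1)
Op 6: N2 marks N2=suspect -> (suspect,v1)
Op 7: N2 marks N0=dead -> (dead,v1)
Op 8: gossip N0<->N1 -> N0.N0=(alive,v0) N0.N1=(suspect,v1) N0.N2=(alive,v1) N0.N3=(alive,v0) | N1.N0=(alive,v0) N1.N1=(suspect,v1) N1.N2=(alive,v1) N1.N3=(alive,v0)
Op 9: N2 marks N3=dead -> (dead,v1)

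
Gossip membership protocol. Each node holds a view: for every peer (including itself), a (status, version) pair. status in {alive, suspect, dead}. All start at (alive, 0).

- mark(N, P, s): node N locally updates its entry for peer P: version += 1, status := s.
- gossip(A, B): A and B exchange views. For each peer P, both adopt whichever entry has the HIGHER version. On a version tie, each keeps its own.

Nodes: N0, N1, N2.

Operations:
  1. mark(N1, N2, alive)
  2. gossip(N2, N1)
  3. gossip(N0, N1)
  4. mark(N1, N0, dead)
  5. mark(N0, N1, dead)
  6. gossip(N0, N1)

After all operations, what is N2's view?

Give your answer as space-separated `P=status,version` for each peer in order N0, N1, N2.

Answer: N0=alive,0 N1=alive,0 N2=alive,1

Derivation:
Op 1: N1 marks N2=alive -> (alive,v1)
Op 2: gossip N2<->N1 -> N2.N0=(alive,v0) N2.N1=(alive,v0) N2.N2=(alive,v1) | N1.N0=(alive,v0) N1.N1=(alive,v0) N1.N2=(alive,v1)
Op 3: gossip N0<->N1 -> N0.N0=(alive,v0) N0.N1=(alive,v0) N0.N2=(alive,v1) | N1.N0=(alive,v0) N1.N1=(alive,v0) N1.N2=(alive,v1)
Op 4: N1 marks N0=dead -> (dead,v1)
Op 5: N0 marks N1=dead -> (dead,v1)
Op 6: gossip N0<->N1 -> N0.N0=(dead,v1) N0.N1=(dead,v1) N0.N2=(alive,v1) | N1.N0=(dead,v1) N1.N1=(dead,v1) N1.N2=(alive,v1)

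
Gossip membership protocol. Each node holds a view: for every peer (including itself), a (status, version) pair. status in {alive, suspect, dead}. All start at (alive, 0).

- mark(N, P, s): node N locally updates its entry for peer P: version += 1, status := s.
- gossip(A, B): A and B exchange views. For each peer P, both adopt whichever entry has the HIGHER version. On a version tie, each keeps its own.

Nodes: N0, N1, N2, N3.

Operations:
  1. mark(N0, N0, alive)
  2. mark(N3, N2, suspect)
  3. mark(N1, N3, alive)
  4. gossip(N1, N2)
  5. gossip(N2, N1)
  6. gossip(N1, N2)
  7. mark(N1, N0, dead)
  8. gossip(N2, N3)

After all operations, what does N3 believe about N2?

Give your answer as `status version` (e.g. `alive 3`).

Op 1: N0 marks N0=alive -> (alive,v1)
Op 2: N3 marks N2=suspect -> (suspect,v1)
Op 3: N1 marks N3=alive -> (alive,v1)
Op 4: gossip N1<->N2 -> N1.N0=(alive,v0) N1.N1=(alive,v0) N1.N2=(alive,v0) N1.N3=(alive,v1) | N2.N0=(alive,v0) N2.N1=(alive,v0) N2.N2=(alive,v0) N2.N3=(alive,v1)
Op 5: gossip N2<->N1 -> N2.N0=(alive,v0) N2.N1=(alive,v0) N2.N2=(alive,v0) N2.N3=(alive,v1) | N1.N0=(alive,v0) N1.N1=(alive,v0) N1.N2=(alive,v0) N1.N3=(alive,v1)
Op 6: gossip N1<->N2 -> N1.N0=(alive,v0) N1.N1=(alive,v0) N1.N2=(alive,v0) N1.N3=(alive,v1) | N2.N0=(alive,v0) N2.N1=(alive,v0) N2.N2=(alive,v0) N2.N3=(alive,v1)
Op 7: N1 marks N0=dead -> (dead,v1)
Op 8: gossip N2<->N3 -> N2.N0=(alive,v0) N2.N1=(alive,v0) N2.N2=(suspect,v1) N2.N3=(alive,v1) | N3.N0=(alive,v0) N3.N1=(alive,v0) N3.N2=(suspect,v1) N3.N3=(alive,v1)

Answer: suspect 1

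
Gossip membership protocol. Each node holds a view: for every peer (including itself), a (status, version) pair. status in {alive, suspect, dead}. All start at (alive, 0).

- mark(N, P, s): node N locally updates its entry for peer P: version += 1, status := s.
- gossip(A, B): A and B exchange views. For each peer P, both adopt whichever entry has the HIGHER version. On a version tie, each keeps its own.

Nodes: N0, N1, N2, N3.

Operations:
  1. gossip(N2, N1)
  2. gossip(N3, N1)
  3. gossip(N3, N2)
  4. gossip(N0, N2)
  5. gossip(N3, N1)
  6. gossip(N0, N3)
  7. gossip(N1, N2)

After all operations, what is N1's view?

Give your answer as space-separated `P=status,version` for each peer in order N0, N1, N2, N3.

Op 1: gossip N2<->N1 -> N2.N0=(alive,v0) N2.N1=(alive,v0) N2.N2=(alive,v0) N2.N3=(alive,v0) | N1.N0=(alive,v0) N1.N1=(alive,v0) N1.N2=(alive,v0) N1.N3=(alive,v0)
Op 2: gossip N3<->N1 -> N3.N0=(alive,v0) N3.N1=(alive,v0) N3.N2=(alive,v0) N3.N3=(alive,v0) | N1.N0=(alive,v0) N1.N1=(alive,v0) N1.N2=(alive,v0) N1.N3=(alive,v0)
Op 3: gossip N3<->N2 -> N3.N0=(alive,v0) N3.N1=(alive,v0) N3.N2=(alive,v0) N3.N3=(alive,v0) | N2.N0=(alive,v0) N2.N1=(alive,v0) N2.N2=(alive,v0) N2.N3=(alive,v0)
Op 4: gossip N0<->N2 -> N0.N0=(alive,v0) N0.N1=(alive,v0) N0.N2=(alive,v0) N0.N3=(alive,v0) | N2.N0=(alive,v0) N2.N1=(alive,v0) N2.N2=(alive,v0) N2.N3=(alive,v0)
Op 5: gossip N3<->N1 -> N3.N0=(alive,v0) N3.N1=(alive,v0) N3.N2=(alive,v0) N3.N3=(alive,v0) | N1.N0=(alive,v0) N1.N1=(alive,v0) N1.N2=(alive,v0) N1.N3=(alive,v0)
Op 6: gossip N0<->N3 -> N0.N0=(alive,v0) N0.N1=(alive,v0) N0.N2=(alive,v0) N0.N3=(alive,v0) | N3.N0=(alive,v0) N3.N1=(alive,v0) N3.N2=(alive,v0) N3.N3=(alive,v0)
Op 7: gossip N1<->N2 -> N1.N0=(alive,v0) N1.N1=(alive,v0) N1.N2=(alive,v0) N1.N3=(alive,v0) | N2.N0=(alive,v0) N2.N1=(alive,v0) N2.N2=(alive,v0) N2.N3=(alive,v0)

Answer: N0=alive,0 N1=alive,0 N2=alive,0 N3=alive,0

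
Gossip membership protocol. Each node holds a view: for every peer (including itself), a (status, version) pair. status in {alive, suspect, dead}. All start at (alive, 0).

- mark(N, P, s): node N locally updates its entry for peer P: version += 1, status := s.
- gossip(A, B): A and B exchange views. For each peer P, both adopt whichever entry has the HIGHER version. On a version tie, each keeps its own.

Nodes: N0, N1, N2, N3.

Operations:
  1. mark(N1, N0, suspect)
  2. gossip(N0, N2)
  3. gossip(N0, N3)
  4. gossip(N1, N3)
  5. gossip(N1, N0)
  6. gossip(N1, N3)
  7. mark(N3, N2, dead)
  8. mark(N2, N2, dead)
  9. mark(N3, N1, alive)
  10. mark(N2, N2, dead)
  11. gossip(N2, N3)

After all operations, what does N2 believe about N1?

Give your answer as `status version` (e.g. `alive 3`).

Op 1: N1 marks N0=suspect -> (suspect,v1)
Op 2: gossip N0<->N2 -> N0.N0=(alive,v0) N0.N1=(alive,v0) N0.N2=(alive,v0) N0.N3=(alive,v0) | N2.N0=(alive,v0) N2.N1=(alive,v0) N2.N2=(alive,v0) N2.N3=(alive,v0)
Op 3: gossip N0<->N3 -> N0.N0=(alive,v0) N0.N1=(alive,v0) N0.N2=(alive,v0) N0.N3=(alive,v0) | N3.N0=(alive,v0) N3.N1=(alive,v0) N3.N2=(alive,v0) N3.N3=(alive,v0)
Op 4: gossip N1<->N3 -> N1.N0=(suspect,v1) N1.N1=(alive,v0) N1.N2=(alive,v0) N1.N3=(alive,v0) | N3.N0=(suspect,v1) N3.N1=(alive,v0) N3.N2=(alive,v0) N3.N3=(alive,v0)
Op 5: gossip N1<->N0 -> N1.N0=(suspect,v1) N1.N1=(alive,v0) N1.N2=(alive,v0) N1.N3=(alive,v0) | N0.N0=(suspect,v1) N0.N1=(alive,v0) N0.N2=(alive,v0) N0.N3=(alive,v0)
Op 6: gossip N1<->N3 -> N1.N0=(suspect,v1) N1.N1=(alive,v0) N1.N2=(alive,v0) N1.N3=(alive,v0) | N3.N0=(suspect,v1) N3.N1=(alive,v0) N3.N2=(alive,v0) N3.N3=(alive,v0)
Op 7: N3 marks N2=dead -> (dead,v1)
Op 8: N2 marks N2=dead -> (dead,v1)
Op 9: N3 marks N1=alive -> (alive,v1)
Op 10: N2 marks N2=dead -> (dead,v2)
Op 11: gossip N2<->N3 -> N2.N0=(suspect,v1) N2.N1=(alive,v1) N2.N2=(dead,v2) N2.N3=(alive,v0) | N3.N0=(suspect,v1) N3.N1=(alive,v1) N3.N2=(dead,v2) N3.N3=(alive,v0)

Answer: alive 1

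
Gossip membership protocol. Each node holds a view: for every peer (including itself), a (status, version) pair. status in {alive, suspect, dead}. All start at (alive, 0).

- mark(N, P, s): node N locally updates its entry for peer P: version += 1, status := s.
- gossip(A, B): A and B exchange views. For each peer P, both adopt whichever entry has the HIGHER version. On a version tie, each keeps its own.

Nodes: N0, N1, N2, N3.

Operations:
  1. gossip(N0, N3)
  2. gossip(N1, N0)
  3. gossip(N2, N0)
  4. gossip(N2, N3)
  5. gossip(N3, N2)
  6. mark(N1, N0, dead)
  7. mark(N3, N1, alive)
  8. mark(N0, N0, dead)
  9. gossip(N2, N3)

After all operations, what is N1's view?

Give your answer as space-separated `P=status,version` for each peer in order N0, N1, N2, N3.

Answer: N0=dead,1 N1=alive,0 N2=alive,0 N3=alive,0

Derivation:
Op 1: gossip N0<->N3 -> N0.N0=(alive,v0) N0.N1=(alive,v0) N0.N2=(alive,v0) N0.N3=(alive,v0) | N3.N0=(alive,v0) N3.N1=(alive,v0) N3.N2=(alive,v0) N3.N3=(alive,v0)
Op 2: gossip N1<->N0 -> N1.N0=(alive,v0) N1.N1=(alive,v0) N1.N2=(alive,v0) N1.N3=(alive,v0) | N0.N0=(alive,v0) N0.N1=(alive,v0) N0.N2=(alive,v0) N0.N3=(alive,v0)
Op 3: gossip N2<->N0 -> N2.N0=(alive,v0) N2.N1=(alive,v0) N2.N2=(alive,v0) N2.N3=(alive,v0) | N0.N0=(alive,v0) N0.N1=(alive,v0) N0.N2=(alive,v0) N0.N3=(alive,v0)
Op 4: gossip N2<->N3 -> N2.N0=(alive,v0) N2.N1=(alive,v0) N2.N2=(alive,v0) N2.N3=(alive,v0) | N3.N0=(alive,v0) N3.N1=(alive,v0) N3.N2=(alive,v0) N3.N3=(alive,v0)
Op 5: gossip N3<->N2 -> N3.N0=(alive,v0) N3.N1=(alive,v0) N3.N2=(alive,v0) N3.N3=(alive,v0) | N2.N0=(alive,v0) N2.N1=(alive,v0) N2.N2=(alive,v0) N2.N3=(alive,v0)
Op 6: N1 marks N0=dead -> (dead,v1)
Op 7: N3 marks N1=alive -> (alive,v1)
Op 8: N0 marks N0=dead -> (dead,v1)
Op 9: gossip N2<->N3 -> N2.N0=(alive,v0) N2.N1=(alive,v1) N2.N2=(alive,v0) N2.N3=(alive,v0) | N3.N0=(alive,v0) N3.N1=(alive,v1) N3.N2=(alive,v0) N3.N3=(alive,v0)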